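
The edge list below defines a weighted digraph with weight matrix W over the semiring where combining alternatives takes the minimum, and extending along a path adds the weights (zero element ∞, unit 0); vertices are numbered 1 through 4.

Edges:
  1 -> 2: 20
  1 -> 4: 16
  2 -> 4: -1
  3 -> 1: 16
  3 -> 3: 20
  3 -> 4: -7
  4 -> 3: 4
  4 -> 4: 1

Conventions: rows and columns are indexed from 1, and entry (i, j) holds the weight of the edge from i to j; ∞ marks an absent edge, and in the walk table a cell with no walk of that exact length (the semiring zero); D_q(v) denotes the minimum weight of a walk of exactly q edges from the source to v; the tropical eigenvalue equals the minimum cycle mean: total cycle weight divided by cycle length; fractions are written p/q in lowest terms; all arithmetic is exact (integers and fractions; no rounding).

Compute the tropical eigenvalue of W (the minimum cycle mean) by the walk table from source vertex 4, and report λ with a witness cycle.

q=0: [∞, ∞, ∞, 0]
q=1: [∞, ∞, 4, 1]
q=2: [20, ∞, 5, -3]
q=3: [21, 40, 1, -2]
q=4: [17, 41, 2, -6]
Optimal cycle mean attained by: cycle 3->4->3, total (-7) + 4, length 2.
Answer: λ = -3/2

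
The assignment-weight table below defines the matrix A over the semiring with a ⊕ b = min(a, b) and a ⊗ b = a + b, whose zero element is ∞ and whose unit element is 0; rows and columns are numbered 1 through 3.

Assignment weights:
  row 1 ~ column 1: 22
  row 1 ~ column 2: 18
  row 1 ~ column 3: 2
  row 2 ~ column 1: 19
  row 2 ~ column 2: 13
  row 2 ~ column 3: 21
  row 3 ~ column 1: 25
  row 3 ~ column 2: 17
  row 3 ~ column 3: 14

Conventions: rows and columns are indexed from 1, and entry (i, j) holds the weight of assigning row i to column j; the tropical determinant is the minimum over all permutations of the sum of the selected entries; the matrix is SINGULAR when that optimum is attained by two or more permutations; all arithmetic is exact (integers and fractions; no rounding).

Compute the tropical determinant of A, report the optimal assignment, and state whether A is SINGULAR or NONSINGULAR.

σ = (1, 2, 3): 22 + 13 + 14 = 49
σ = (1, 3, 2): 22 + 21 + 17 = 60
σ = (2, 1, 3): 18 + 19 + 14 = 51
σ = (2, 3, 1): 18 + 21 + 25 = 64
σ = (3, 1, 2): 2 + 19 + 17 = 38
σ = (3, 2, 1): 2 + 13 + 25 = 40
Optimal value attained by: σ = (3, 1, 2).
Answer: det⊕(A) = 38; verdict: NONSINGULAR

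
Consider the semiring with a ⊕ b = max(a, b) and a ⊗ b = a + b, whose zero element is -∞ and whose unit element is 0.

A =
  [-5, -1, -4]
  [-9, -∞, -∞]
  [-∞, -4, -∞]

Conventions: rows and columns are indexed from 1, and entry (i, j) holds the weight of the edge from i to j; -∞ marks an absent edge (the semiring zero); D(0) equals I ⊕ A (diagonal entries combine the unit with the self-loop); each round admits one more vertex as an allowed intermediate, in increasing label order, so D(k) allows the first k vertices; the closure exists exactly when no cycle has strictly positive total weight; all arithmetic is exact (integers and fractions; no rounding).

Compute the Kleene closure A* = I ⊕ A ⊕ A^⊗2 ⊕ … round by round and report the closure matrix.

D(0):
  [0, -1, -4]
  [-9, 0, -∞]
  [-∞, -4, 0]
D(1):
  [0, -1, -4]
  [-9, 0, -13]
  [-∞, -4, 0]
D(2):
  [0, -1, -4]
  [-9, 0, -13]
  [-13, -4, 0]
D(3):
  [0, -1, -4]
  [-9, 0, -13]
  [-13, -4, 0]
Answer: A* = [[0, -1, -4], [-9, 0, -13], [-13, -4, 0]]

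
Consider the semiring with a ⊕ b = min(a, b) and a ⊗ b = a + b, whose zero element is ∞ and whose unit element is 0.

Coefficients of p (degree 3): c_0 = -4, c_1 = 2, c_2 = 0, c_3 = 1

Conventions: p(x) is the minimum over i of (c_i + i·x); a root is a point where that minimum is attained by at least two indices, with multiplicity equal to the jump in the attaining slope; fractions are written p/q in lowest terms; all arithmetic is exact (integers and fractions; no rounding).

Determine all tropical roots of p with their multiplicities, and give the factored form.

hull edge (i=0, c=-4) to (i=3, c=1): slope 5/3, span 3
Factored form: p(x) = 1 ⊗ (x ⊕ (-5/3)) ⊗ (x ⊕ (-5/3)) ⊗ (x ⊕ (-5/3))
Answer: roots = -5/3 (mult 3)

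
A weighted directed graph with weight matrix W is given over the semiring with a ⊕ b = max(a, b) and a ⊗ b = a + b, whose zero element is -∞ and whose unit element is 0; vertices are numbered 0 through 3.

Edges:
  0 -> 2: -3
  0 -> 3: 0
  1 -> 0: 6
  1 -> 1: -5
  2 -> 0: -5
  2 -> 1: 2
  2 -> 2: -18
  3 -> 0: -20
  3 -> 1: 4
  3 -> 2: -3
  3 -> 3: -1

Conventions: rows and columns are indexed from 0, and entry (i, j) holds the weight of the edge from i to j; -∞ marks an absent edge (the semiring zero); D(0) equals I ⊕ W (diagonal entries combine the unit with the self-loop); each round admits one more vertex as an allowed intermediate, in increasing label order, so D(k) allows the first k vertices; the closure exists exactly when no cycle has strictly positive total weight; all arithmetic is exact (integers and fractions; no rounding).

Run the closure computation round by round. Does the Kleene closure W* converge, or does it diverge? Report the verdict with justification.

D(0):
  [0, -∞, -3, 0]
  [6, 0, -∞, -∞]
  [-5, 2, 0, -∞]
  [-20, 4, -3, 0]
D(1):
  [0, -∞, -3, 0]
  [6, 0, 3, 6]
  [-5, 2, 0, -5]
  [-20, 4, -3, 0]
Detection: at round 2, diagonal entry (2, 2) turns strictly positive.
Key observation: the cycle 2->1->0->2 has total weight 2 + 6 + (-3), which is strictly positive.
Answer: DIVERGES — positive cycle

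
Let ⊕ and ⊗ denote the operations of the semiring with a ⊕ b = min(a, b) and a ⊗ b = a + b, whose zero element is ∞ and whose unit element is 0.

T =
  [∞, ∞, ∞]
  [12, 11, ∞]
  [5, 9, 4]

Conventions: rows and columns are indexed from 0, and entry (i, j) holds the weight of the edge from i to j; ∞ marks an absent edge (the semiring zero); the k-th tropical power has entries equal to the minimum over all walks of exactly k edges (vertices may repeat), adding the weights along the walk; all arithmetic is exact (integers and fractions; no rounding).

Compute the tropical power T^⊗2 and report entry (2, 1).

T^⊗2:
  [∞, ∞, ∞]
  [23, 22, ∞]
  [9, 13, 8]
Key observation: the optimum is the walk 2->2->1, with weight 4 + 9 = 13.
Optimal value attained by: walk 2->2->1.
Answer: (T^⊗2)[2][1] = 13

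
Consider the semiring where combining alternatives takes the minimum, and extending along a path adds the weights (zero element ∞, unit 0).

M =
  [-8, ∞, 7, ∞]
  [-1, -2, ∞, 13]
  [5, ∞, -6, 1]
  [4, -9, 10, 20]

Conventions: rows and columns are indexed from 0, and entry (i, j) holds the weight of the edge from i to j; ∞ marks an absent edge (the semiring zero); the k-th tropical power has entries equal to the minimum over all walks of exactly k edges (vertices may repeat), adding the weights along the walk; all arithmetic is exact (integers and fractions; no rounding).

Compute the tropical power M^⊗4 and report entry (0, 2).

M^⊗2:
  [-16, ∞, -1, 8]
  [-9, -4, 6, 11]
  [-3, -8, -12, -5]
  [-10, -11, 4, 4]
M^⊗3:
  [-24, -1, -9, 0]
  [-17, -6, -2, 7]
  [-11, -14, -18, -11]
  [-18, -13, -3, 2]
M^⊗4:
  [-32, -9, -17, -8]
  [-25, -8, -10, -1]
  [-19, -20, -24, -17]
  [-26, -15, -11, -2]
Key observation: the optimum is the walk 0->0->0->0->2, with weight (-8) + (-8) + (-8) + 7 = -17.
Optimal value attained by: walk 0->0->0->0->2.
Answer: (M^⊗4)[0][2] = -17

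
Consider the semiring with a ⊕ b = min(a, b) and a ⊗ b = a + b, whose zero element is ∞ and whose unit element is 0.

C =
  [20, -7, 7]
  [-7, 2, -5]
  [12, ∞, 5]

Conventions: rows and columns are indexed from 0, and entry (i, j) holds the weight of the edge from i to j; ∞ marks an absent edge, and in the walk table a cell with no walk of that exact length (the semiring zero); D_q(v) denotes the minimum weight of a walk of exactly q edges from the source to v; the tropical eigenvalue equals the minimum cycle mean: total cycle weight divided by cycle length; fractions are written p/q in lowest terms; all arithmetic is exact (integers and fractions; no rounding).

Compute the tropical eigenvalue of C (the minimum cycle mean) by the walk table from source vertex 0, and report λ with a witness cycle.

q=0: [0, ∞, ∞]
q=1: [20, -7, 7]
q=2: [-14, -5, -12]
q=3: [-12, -21, -10]
Optimal cycle mean attained by: cycle 0->1->0, total (-7) + (-7), length 2.
Answer: λ = -7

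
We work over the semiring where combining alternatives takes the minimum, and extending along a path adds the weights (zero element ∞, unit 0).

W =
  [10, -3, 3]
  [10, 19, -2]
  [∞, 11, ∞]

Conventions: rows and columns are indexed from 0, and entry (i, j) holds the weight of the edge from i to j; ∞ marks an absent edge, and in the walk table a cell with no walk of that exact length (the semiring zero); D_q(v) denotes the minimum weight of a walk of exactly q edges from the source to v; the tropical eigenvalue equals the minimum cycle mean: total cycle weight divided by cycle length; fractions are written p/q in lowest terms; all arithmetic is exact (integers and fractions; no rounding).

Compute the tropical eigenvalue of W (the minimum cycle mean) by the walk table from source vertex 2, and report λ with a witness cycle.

q=0: [∞, ∞, 0]
q=1: [∞, 11, ∞]
q=2: [21, 30, 9]
q=3: [31, 18, 24]
Optimal cycle mean attained by: cycle 0->1->0, total (-3) + 10, length 2.
Answer: λ = 7/2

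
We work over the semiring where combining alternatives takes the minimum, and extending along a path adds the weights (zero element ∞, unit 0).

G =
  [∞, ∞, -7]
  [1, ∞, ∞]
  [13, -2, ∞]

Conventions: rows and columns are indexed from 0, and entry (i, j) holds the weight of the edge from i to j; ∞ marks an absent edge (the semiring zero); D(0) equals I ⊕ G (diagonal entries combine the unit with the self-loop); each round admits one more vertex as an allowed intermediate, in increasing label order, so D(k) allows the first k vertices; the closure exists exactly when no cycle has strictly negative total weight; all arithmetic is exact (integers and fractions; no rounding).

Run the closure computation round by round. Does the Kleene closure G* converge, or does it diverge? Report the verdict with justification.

D(0):
  [0, ∞, -7]
  [1, 0, ∞]
  [13, -2, 0]
D(1):
  [0, ∞, -7]
  [1, 0, -6]
  [13, -2, 0]
Detection: at round 2, diagonal entry (2, 2) turns strictly negative.
Key observation: the cycle 2->1->0->2 has total weight (-2) + 1 + (-7), which is strictly negative.
Answer: DIVERGES — negative cycle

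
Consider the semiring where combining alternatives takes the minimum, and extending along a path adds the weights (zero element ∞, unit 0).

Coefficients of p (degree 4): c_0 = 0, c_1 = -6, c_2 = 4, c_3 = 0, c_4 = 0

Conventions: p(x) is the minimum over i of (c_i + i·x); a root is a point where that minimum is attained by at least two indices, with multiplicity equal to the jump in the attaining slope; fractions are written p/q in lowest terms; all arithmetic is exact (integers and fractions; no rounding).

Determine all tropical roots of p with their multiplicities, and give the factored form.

hull edge (i=0, c=0) to (i=1, c=-6): slope -6, span 1
hull edge (i=1, c=-6) to (i=4, c=0): slope 2, span 3
Factored form: p(x) = 0 ⊗ (x ⊕ (-2)) ⊗ (x ⊕ (-2)) ⊗ (x ⊕ (-2)) ⊗ (x ⊕ 6)
Answer: roots = -2 (mult 3), 6 (mult 1)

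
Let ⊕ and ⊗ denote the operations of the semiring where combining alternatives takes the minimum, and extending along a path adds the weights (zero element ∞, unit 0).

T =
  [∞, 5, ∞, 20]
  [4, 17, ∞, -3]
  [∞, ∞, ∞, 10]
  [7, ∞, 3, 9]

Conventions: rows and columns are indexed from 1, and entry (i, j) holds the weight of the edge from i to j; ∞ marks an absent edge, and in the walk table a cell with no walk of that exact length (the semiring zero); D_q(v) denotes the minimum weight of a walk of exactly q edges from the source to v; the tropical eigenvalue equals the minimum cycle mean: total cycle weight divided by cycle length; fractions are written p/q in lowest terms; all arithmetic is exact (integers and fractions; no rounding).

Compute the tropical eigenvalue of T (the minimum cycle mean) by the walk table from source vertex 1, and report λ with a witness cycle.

q=0: [0, ∞, ∞, ∞]
q=1: [∞, 5, ∞, 20]
q=2: [9, 22, 23, 2]
q=3: [9, 14, 5, 11]
q=4: [18, 14, 14, 11]
Optimal cycle mean attained by: cycle 1->2->4->1, total 5 + (-3) + 7, length 3.
Answer: λ = 3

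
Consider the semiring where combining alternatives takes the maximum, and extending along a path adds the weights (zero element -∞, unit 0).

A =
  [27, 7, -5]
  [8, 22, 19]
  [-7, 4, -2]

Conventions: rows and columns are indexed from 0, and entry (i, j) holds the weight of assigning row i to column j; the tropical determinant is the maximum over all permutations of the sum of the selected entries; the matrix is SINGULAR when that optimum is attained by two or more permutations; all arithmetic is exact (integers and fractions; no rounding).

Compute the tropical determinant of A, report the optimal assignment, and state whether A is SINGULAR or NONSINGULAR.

σ = (0, 1, 2): 27 + 22 + (-2) = 47
σ = (0, 2, 1): 27 + 19 + 4 = 50
σ = (1, 0, 2): 7 + 8 + (-2) = 13
σ = (1, 2, 0): 7 + 19 + (-7) = 19
σ = (2, 0, 1): (-5) + 8 + 4 = 7
σ = (2, 1, 0): (-5) + 22 + (-7) = 10
Optimal value attained by: σ = (0, 2, 1).
Answer: det⊕(A) = 50; verdict: NONSINGULAR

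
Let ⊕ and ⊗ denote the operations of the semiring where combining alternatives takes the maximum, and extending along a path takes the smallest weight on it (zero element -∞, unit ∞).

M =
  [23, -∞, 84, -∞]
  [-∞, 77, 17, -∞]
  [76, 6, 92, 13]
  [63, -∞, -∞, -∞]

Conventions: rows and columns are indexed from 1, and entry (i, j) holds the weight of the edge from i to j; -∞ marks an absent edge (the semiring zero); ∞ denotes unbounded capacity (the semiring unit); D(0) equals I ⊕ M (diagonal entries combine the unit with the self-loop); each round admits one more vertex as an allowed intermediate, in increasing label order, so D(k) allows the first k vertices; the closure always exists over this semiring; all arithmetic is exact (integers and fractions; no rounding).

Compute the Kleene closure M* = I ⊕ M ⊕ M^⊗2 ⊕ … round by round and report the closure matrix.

D(0):
  [∞, -∞, 84, -∞]
  [-∞, ∞, 17, -∞]
  [76, 6, ∞, 13]
  [63, -∞, -∞, ∞]
D(1):
  [∞, -∞, 84, -∞]
  [-∞, ∞, 17, -∞]
  [76, 6, ∞, 13]
  [63, -∞, 63, ∞]
D(2):
  [∞, -∞, 84, -∞]
  [-∞, ∞, 17, -∞]
  [76, 6, ∞, 13]
  [63, -∞, 63, ∞]
D(3):
  [∞, 6, 84, 13]
  [17, ∞, 17, 13]
  [76, 6, ∞, 13]
  [63, 6, 63, ∞]
D(4):
  [∞, 6, 84, 13]
  [17, ∞, 17, 13]
  [76, 6, ∞, 13]
  [63, 6, 63, ∞]
Answer: M* = [[∞, 6, 84, 13], [17, ∞, 17, 13], [76, 6, ∞, 13], [63, 6, 63, ∞]]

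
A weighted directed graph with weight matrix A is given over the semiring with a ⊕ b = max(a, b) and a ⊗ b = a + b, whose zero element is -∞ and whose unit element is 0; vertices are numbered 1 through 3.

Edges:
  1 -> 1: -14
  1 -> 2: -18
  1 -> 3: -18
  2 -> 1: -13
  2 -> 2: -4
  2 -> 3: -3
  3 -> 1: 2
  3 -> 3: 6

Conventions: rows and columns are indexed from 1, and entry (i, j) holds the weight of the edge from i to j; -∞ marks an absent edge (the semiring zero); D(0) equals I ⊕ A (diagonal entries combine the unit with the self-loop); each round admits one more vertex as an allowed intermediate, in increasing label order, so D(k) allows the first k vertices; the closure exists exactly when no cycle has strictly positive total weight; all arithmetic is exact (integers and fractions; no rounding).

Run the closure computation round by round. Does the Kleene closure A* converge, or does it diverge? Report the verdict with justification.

Detection: at round 0, diagonal entry (3, 3) turns strictly positive.
Key observation: the cycle 3->3 has total weight 6, which is strictly positive.
Answer: DIVERGES — positive cycle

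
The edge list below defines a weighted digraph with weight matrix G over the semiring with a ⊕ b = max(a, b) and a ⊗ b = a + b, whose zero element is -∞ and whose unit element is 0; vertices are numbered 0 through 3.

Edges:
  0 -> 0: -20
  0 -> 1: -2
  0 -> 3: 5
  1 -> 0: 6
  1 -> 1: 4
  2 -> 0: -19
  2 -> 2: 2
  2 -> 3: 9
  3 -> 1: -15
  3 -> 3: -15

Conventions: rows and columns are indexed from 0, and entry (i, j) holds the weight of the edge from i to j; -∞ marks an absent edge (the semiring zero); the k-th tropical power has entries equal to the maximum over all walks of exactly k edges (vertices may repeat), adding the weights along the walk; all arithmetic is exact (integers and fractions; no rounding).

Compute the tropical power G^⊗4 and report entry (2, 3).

G^⊗2:
  [4, 2, -∞, -10]
  [10, 8, -∞, 11]
  [-17, -6, 4, 11]
  [-9, -11, -∞, -30]
G^⊗3:
  [8, 6, -∞, 9]
  [14, 12, -∞, 15]
  [0, -2, 6, 13]
  [-5, -7, -∞, -4]
G^⊗4:
  [12, 10, -∞, 13]
  [18, 16, -∞, 19]
  [4, 2, 8, 15]
  [-1, -3, -∞, 0]
Key observation: the optimum is the walk 2->2->2->2->3, with weight 2 + 2 + 2 + 9 = 15.
Optimal value attained by: walk 2->2->2->2->3.
Answer: (G^⊗4)[2][3] = 15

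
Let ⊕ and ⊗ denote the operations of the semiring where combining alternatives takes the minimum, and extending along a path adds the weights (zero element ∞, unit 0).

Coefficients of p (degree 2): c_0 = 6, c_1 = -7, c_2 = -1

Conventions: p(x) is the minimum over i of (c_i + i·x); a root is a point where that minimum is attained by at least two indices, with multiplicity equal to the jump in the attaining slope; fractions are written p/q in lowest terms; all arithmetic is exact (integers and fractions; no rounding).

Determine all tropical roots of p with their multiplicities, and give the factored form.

hull edge (i=0, c=6) to (i=1, c=-7): slope -13, span 1
hull edge (i=1, c=-7) to (i=2, c=-1): slope 6, span 1
Factored form: p(x) = -1 ⊗ (x ⊕ (-6)) ⊗ (x ⊕ 13)
Answer: roots = -6 (mult 1), 13 (mult 1)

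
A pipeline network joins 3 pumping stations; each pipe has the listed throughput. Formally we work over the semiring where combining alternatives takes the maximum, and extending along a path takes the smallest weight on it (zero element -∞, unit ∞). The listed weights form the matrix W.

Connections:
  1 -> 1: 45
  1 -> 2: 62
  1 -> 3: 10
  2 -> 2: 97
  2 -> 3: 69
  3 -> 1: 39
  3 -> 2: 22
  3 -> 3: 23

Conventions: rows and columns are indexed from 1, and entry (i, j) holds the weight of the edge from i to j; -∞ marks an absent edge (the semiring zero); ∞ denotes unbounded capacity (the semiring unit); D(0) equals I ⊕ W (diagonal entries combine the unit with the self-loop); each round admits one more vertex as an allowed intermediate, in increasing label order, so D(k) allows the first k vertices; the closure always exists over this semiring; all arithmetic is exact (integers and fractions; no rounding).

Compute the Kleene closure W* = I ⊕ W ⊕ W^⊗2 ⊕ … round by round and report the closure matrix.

D(0):
  [∞, 62, 10]
  [-∞, ∞, 69]
  [39, 22, ∞]
D(1):
  [∞, 62, 10]
  [-∞, ∞, 69]
  [39, 39, ∞]
D(2):
  [∞, 62, 62]
  [-∞, ∞, 69]
  [39, 39, ∞]
D(3):
  [∞, 62, 62]
  [39, ∞, 69]
  [39, 39, ∞]
Answer: W* = [[∞, 62, 62], [39, ∞, 69], [39, 39, ∞]]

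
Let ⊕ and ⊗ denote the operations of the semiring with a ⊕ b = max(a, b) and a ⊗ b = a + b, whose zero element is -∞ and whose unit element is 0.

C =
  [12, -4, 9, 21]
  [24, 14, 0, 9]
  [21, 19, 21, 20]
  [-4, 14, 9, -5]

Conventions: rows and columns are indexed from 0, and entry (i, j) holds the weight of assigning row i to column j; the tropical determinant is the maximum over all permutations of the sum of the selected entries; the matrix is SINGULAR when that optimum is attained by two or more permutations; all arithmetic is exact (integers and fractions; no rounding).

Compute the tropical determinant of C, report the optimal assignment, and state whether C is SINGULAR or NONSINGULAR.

σ = (0, 1, 2, 3): 12 + 14 + 21 + (-5) = 42
σ = (0, 1, 3, 2): 12 + 14 + 20 + 9 = 55
σ = (0, 2, 1, 3): 12 + 0 + 19 + (-5) = 26
σ = (0, 2, 3, 1): 12 + 0 + 20 + 14 = 46
σ = (0, 3, 1, 2): 12 + 9 + 19 + 9 = 49
σ = (0, 3, 2, 1): 12 + 9 + 21 + 14 = 56
σ = (1, 0, 2, 3): (-4) + 24 + 21 + (-5) = 36
σ = (1, 0, 3, 2): (-4) + 24 + 20 + 9 = 49
σ = (1, 2, 0, 3): (-4) + 0 + 21 + (-5) = 12
σ = (1, 2, 3, 0): (-4) + 0 + 20 + (-4) = 12
σ = (1, 3, 0, 2): (-4) + 9 + 21 + 9 = 35
σ = (1, 3, 2, 0): (-4) + 9 + 21 + (-4) = 22
σ = (2, 0, 1, 3): 9 + 24 + 19 + (-5) = 47
σ = (2, 0, 3, 1): 9 + 24 + 20 + 14 = 67
σ = (2, 1, 0, 3): 9 + 14 + 21 + (-5) = 39
σ = (2, 1, 3, 0): 9 + 14 + 20 + (-4) = 39
σ = (2, 3, 0, 1): 9 + 9 + 21 + 14 = 53
σ = (2, 3, 1, 0): 9 + 9 + 19 + (-4) = 33
σ = (3, 0, 1, 2): 21 + 24 + 19 + 9 = 73
σ = (3, 0, 2, 1): 21 + 24 + 21 + 14 = 80
σ = (3, 1, 0, 2): 21 + 14 + 21 + 9 = 65
σ = (3, 1, 2, 0): 21 + 14 + 21 + (-4) = 52
σ = (3, 2, 0, 1): 21 + 0 + 21 + 14 = 56
σ = (3, 2, 1, 0): 21 + 0 + 19 + (-4) = 36
Optimal value attained by: σ = (3, 0, 2, 1).
Answer: det⊕(C) = 80; verdict: NONSINGULAR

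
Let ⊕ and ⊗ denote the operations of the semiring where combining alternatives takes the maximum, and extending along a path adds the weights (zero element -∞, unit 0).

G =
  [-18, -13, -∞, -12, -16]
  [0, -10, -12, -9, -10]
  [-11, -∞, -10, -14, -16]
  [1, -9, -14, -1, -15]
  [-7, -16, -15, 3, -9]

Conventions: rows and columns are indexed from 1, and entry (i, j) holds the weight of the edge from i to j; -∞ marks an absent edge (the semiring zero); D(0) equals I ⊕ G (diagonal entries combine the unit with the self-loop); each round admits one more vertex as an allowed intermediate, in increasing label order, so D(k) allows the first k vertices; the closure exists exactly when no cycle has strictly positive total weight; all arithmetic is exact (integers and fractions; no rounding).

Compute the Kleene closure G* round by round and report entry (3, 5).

D(0):
  [0, -13, -∞, -12, -16]
  [0, 0, -12, -9, -10]
  [-11, -∞, 0, -14, -16]
  [1, -9, -14, 0, -15]
  [-7, -16, -15, 3, 0]
D(1):
  [0, -13, -∞, -12, -16]
  [0, 0, -12, -9, -10]
  [-11, -24, 0, -14, -16]
  [1, -9, -14, 0, -15]
  [-7, -16, -15, 3, 0]
D(2):
  [0, -13, -25, -12, -16]
  [0, 0, -12, -9, -10]
  [-11, -24, 0, -14, -16]
  [1, -9, -14, 0, -15]
  [-7, -16, -15, 3, 0]
D(3):
  [0, -13, -25, -12, -16]
  [0, 0, -12, -9, -10]
  [-11, -24, 0, -14, -16]
  [1, -9, -14, 0, -15]
  [-7, -16, -15, 3, 0]
D(4):
  [0, -13, -25, -12, -16]
  [0, 0, -12, -9, -10]
  [-11, -23, 0, -14, -16]
  [1, -9, -14, 0, -15]
  [4, -6, -11, 3, 0]
D(5):
  [0, -13, -25, -12, -16]
  [0, 0, -12, -7, -10]
  [-11, -22, 0, -13, -16]
  [1, -9, -14, 0, -15]
  [4, -6, -11, 3, 0]
Answer: G*[3][5] = -16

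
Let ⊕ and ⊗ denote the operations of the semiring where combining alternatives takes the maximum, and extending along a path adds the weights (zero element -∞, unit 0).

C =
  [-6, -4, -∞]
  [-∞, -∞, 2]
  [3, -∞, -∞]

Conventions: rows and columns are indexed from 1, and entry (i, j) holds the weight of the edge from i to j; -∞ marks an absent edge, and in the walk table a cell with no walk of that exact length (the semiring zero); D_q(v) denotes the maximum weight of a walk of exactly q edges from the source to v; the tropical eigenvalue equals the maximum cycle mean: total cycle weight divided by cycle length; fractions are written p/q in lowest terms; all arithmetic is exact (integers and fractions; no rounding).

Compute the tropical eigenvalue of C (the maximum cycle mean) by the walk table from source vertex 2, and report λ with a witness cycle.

q=0: [-∞, 0, -∞]
q=1: [-∞, -∞, 2]
q=2: [5, -∞, -∞]
q=3: [-1, 1, -∞]
Optimal cycle mean attained by: cycle 1->2->3->1, total (-4) + 2 + 3, length 3.
Answer: λ = 1/3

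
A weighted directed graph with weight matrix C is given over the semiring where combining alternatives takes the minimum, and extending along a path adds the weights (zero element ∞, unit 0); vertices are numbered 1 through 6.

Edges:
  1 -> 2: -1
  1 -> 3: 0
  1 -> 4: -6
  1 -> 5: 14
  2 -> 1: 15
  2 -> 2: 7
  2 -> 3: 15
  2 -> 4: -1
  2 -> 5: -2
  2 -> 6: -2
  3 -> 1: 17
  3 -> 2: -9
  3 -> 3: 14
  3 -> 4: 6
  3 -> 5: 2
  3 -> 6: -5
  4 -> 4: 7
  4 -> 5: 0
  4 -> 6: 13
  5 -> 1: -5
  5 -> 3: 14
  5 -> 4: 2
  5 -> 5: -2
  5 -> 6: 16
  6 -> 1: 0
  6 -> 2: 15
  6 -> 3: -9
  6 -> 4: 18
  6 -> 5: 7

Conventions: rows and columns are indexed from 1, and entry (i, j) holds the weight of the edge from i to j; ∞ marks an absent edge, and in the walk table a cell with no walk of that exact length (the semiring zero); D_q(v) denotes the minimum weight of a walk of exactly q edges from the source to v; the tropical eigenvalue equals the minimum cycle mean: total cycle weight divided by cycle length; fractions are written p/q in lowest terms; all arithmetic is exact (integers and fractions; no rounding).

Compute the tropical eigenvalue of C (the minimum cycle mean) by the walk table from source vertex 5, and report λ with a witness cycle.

q=0: [∞, ∞, ∞, ∞, 0, ∞]
q=1: [-5, ∞, 14, 2, -2, 16]
q=2: [-7, -6, -5, -11, -4, 9]
q=3: [-9, -14, -7, -13, -11, -10]
q=4: [-16, -16, -19, -15, -16, -16]
q=5: [-21, -28, -25, -22, -18, -24]
q=6: [-24, -34, -33, -29, -30, -30]
Optimal cycle mean attained by: cycle 3->6->3, total (-5) + (-9), length 2.
Answer: λ = -7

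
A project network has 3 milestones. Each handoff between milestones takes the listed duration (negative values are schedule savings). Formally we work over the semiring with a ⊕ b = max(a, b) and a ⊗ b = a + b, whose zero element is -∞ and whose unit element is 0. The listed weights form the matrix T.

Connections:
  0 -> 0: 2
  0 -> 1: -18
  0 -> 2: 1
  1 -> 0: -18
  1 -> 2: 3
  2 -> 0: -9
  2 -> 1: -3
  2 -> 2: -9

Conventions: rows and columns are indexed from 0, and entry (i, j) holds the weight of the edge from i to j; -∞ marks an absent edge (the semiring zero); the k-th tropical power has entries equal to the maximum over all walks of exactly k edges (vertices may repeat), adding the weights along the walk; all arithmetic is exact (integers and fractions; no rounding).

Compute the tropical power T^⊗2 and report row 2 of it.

T^⊗2:
  [4, -2, 3]
  [-6, 0, -6]
  [-7, -12, 0]
Answer: row 2 of T^⊗2 = [-7, -12, 0]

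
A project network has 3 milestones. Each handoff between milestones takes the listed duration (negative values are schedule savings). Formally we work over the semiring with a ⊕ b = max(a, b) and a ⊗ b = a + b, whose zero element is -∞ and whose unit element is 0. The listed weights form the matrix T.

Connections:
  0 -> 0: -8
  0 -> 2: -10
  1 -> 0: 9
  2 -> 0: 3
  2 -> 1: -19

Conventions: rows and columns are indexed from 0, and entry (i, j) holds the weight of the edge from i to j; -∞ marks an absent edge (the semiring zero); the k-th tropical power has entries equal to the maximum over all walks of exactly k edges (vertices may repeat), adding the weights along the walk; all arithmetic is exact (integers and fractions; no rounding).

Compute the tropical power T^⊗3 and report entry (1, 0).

T^⊗2:
  [-7, -29, -18]
  [1, -∞, -1]
  [-5, -∞, -7]
T^⊗3:
  [-15, -37, -17]
  [2, -20, -9]
  [-4, -26, -15]
Key observation: the optimum is the walk 1->0->2->0, with weight 9 + (-10) + 3 = 2.
Optimal value attained by: walk 1->0->2->0.
Answer: (T^⊗3)[1][0] = 2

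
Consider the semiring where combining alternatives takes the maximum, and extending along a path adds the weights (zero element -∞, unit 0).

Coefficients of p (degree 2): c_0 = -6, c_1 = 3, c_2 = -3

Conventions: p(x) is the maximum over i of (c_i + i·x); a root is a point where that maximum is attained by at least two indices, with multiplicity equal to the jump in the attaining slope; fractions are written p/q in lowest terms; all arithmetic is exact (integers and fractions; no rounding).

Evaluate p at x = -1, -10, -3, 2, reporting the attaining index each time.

p(-1) = max(-6+0·(-1)=-6, 3+1·(-1)=2, -3+2·(-1)=-5) = 2 (attained by i=1)
p(-10) = max(-6+0·(-10)=-6, 3+1·(-10)=-7, -3+2·(-10)=-23) = -6 (attained by i=0)
p(-3) = max(-6+0·(-3)=-6, 3+1·(-3)=0, -3+2·(-3)=-9) = 0 (attained by i=1)
p(2) = max(-6+0·2=-6, 3+1·2=5, -3+2·2=1) = 5 (attained by i=1)
Answer: p(-1) = 2; p(-10) = -6; p(-3) = 0; p(2) = 5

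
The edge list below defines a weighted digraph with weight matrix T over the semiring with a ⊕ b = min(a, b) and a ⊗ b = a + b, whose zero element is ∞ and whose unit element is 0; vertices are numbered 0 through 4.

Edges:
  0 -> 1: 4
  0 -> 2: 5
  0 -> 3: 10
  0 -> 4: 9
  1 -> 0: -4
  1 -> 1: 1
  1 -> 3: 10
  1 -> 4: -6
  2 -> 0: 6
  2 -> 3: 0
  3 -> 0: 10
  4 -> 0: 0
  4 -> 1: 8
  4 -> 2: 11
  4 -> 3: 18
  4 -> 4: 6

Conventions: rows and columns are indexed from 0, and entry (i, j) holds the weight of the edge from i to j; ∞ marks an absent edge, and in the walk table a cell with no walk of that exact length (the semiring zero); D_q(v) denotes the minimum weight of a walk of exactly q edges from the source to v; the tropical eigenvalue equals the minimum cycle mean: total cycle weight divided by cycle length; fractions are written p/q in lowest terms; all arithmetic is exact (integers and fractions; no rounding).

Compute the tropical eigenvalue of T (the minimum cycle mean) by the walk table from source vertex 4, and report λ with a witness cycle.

q=0: [∞, ∞, ∞, ∞, 0]
q=1: [0, 8, 11, 18, 6]
q=2: [4, 4, 5, 10, 2]
q=3: [0, 5, 9, 5, -2]
q=4: [-2, 4, 5, 9, -1]
q=5: [-1, 2, 3, 5, -2]
Optimal cycle mean attained by: cycle 0->1->4->0, total 4 + (-6) + 0, length 3.
Answer: λ = -2/3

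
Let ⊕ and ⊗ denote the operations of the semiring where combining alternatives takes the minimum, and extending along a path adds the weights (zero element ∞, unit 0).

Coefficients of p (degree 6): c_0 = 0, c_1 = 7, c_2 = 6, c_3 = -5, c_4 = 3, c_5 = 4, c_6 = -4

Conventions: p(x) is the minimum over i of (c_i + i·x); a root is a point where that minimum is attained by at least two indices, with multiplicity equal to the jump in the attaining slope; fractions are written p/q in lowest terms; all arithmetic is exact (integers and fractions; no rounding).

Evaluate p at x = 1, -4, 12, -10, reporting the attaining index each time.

p(1) = min(0+0·1=0, 7+1·1=8, 6+2·1=8, -5+3·1=-2, 3+4·1=7, 4+5·1=9, -4+6·1=2) = -2 (attained by i=3)
p(-4) = min(0+0·(-4)=0, 7+1·(-4)=3, 6+2·(-4)=-2, -5+3·(-4)=-17, 3+4·(-4)=-13, 4+5·(-4)=-16, -4+6·(-4)=-28) = -28 (attained by i=6)
p(12) = min(0+0·12=0, 7+1·12=19, 6+2·12=30, -5+3·12=31, 3+4·12=51, 4+5·12=64, -4+6·12=68) = 0 (attained by i=0)
p(-10) = min(0+0·(-10)=0, 7+1·(-10)=-3, 6+2·(-10)=-14, -5+3·(-10)=-35, 3+4·(-10)=-37, 4+5·(-10)=-46, -4+6·(-10)=-64) = -64 (attained by i=6)
Answer: p(1) = -2; p(-4) = -28; p(12) = 0; p(-10) = -64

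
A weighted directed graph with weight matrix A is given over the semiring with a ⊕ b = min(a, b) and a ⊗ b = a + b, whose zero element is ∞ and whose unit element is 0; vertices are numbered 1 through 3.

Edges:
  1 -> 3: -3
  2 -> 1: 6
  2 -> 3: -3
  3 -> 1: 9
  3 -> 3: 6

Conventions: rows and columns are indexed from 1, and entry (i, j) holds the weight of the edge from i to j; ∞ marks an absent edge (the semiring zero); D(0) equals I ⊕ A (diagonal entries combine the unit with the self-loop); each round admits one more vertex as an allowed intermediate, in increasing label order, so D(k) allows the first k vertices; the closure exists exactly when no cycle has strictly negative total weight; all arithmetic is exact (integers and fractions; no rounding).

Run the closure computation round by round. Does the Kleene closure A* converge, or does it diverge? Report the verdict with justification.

D(0):
  [0, ∞, -3]
  [6, 0, -3]
  [9, ∞, 0]
D(1):
  [0, ∞, -3]
  [6, 0, -3]
  [9, ∞, 0]
D(2):
  [0, ∞, -3]
  [6, 0, -3]
  [9, ∞, 0]
D(3):
  [0, ∞, -3]
  [6, 0, -3]
  [9, ∞, 0]
Key observation: every diagonal entry stays at the unit through all rounds, so no improving cycle exists.
Answer: CONVERGES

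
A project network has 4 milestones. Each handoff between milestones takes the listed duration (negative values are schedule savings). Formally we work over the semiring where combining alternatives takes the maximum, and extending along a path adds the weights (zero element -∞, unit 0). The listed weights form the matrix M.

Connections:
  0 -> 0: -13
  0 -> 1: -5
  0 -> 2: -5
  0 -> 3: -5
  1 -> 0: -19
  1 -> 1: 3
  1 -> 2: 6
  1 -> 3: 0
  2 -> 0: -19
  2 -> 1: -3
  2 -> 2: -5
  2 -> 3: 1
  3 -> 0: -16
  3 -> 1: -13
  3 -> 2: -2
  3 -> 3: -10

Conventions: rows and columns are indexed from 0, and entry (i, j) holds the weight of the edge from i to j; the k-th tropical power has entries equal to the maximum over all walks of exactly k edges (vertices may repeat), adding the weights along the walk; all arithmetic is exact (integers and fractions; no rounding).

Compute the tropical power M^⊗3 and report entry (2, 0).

M^⊗2:
  [-21, -2, 1, -4]
  [-13, 6, 9, 7]
  [-15, 0, 3, -3]
  [-21, -5, -7, -1]
M^⊗3:
  [-18, 1, 4, 2]
  [-9, 9, 12, 10]
  [-16, 3, 6, 4]
  [-17, -2, 1, -5]
Key observation: the optimum is the walk 2->1->2->0, with weight (-3) + 6 + (-19) = -16.
Optimal value attained by: walk 2->1->2->0.
Answer: (M^⊗3)[2][0] = -16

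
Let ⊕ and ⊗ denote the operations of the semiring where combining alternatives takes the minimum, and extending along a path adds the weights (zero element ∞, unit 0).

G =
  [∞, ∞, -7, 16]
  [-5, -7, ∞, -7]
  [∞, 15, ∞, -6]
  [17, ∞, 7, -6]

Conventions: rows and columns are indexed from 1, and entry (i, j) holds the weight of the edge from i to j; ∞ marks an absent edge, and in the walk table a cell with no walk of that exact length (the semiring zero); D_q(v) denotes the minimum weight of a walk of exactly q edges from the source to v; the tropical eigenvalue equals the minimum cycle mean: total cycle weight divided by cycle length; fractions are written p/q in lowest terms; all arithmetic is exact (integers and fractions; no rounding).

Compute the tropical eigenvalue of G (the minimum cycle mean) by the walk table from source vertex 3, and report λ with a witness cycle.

q=0: [∞, ∞, 0, ∞]
q=1: [∞, 15, ∞, -6]
q=2: [10, 8, 1, -12]
q=3: [3, 1, -5, -18]
q=4: [-4, -6, -11, -24]
Optimal cycle mean attained by: cycle 2->2, total (-7), length 1.
Answer: λ = -7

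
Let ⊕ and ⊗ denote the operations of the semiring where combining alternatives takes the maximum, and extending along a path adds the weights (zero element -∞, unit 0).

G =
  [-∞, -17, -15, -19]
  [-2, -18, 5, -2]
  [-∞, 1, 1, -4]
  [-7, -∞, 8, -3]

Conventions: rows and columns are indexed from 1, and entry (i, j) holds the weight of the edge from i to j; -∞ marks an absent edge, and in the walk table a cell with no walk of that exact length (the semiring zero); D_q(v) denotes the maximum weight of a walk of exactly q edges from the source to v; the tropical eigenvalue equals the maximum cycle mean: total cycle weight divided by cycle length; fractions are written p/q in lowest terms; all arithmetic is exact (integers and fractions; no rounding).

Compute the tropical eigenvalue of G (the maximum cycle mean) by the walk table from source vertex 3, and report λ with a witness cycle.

q=0: [-∞, -∞, 0, -∞]
q=1: [-∞, 1, 1, -4]
q=2: [-1, 2, 6, -1]
q=3: [0, 7, 7, 2]
q=4: [5, 8, 12, 5]
Optimal cycle mean attained by: cycle 2->3->2, total 5 + 1, length 2.
Answer: λ = 3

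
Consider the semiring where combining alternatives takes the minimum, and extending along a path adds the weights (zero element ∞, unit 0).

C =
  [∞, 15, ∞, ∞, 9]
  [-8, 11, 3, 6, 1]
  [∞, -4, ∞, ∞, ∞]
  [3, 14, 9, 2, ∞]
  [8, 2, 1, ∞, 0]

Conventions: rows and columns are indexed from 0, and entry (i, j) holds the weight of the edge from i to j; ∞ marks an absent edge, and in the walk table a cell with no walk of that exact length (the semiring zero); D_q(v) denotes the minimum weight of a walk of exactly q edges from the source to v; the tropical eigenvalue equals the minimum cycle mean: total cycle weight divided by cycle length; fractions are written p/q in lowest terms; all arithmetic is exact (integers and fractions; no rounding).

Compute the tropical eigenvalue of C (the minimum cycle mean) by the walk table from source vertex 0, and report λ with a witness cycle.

q=0: [0, ∞, ∞, ∞, ∞]
q=1: [∞, 15, ∞, ∞, 9]
q=2: [7, 11, 10, 21, 9]
q=3: [3, 6, 10, 17, 9]
q=4: [-2, 6, 9, 12, 7]
q=5: [-2, 5, 8, 12, 7]
Optimal cycle mean attained by: cycle 1->4->2->1, total 1 + 1 + (-4), length 3.
Answer: λ = -2/3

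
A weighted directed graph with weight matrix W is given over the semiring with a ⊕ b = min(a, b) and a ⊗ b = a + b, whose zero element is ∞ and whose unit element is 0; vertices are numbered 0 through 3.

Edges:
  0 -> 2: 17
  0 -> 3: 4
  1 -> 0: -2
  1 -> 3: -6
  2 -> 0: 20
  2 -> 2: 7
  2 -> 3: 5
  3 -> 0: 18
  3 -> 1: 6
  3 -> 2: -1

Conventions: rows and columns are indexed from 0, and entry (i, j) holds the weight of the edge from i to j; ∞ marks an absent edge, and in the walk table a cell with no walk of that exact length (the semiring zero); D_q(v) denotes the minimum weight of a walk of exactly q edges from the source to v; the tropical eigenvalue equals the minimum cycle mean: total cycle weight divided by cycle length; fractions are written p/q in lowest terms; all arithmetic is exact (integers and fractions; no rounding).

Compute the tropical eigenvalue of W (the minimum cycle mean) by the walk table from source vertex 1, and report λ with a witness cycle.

q=0: [∞, 0, ∞, ∞]
q=1: [-2, ∞, ∞, -6]
q=2: [12, 0, -7, 2]
q=3: [-2, 8, 0, -6]
q=4: [6, 0, -7, 2]
Optimal cycle mean attained by: cycle 1->3->1, total (-6) + 6, length 2.
Answer: λ = 0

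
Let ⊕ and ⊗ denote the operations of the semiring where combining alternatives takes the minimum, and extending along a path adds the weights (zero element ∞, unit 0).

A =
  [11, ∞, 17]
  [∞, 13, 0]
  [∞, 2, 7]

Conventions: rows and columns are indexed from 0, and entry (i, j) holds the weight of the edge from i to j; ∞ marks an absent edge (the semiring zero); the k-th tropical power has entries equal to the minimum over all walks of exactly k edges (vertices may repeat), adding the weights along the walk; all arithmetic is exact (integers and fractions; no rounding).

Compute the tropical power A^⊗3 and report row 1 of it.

A^⊗2:
  [22, 19, 24]
  [∞, 2, 7]
  [∞, 9, 2]
A^⊗3:
  [33, 26, 19]
  [∞, 9, 2]
  [∞, 4, 9]
Answer: row 1 of A^⊗3 = [∞, 9, 2]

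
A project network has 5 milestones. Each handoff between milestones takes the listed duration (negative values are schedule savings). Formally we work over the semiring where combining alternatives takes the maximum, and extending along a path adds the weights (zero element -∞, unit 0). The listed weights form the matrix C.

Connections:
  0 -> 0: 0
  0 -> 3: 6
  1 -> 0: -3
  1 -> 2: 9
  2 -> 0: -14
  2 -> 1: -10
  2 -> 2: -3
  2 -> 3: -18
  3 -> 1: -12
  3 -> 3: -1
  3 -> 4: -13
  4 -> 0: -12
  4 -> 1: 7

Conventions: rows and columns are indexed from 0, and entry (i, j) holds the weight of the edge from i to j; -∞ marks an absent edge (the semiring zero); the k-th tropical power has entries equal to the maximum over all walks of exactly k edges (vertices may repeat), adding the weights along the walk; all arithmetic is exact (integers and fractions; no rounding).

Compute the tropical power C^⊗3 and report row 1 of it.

C^⊗2:
  [0, -6, -∞, 6, -7]
  [-3, -1, 6, 3, -∞]
  [-13, -13, -1, -8, -31]
  [-15, -6, -3, -2, -14]
  [4, -∞, 16, -6, -∞]
C^⊗3:
  [0, 0, 3, 6, -7]
  [-3, -4, 8, 3, -10]
  [-13, -11, -4, -7, -21]
  [-9, -7, 3, -3, -15]
  [4, 6, 13, 10, -19]
Answer: row 1 of C^⊗3 = [-3, -4, 8, 3, -10]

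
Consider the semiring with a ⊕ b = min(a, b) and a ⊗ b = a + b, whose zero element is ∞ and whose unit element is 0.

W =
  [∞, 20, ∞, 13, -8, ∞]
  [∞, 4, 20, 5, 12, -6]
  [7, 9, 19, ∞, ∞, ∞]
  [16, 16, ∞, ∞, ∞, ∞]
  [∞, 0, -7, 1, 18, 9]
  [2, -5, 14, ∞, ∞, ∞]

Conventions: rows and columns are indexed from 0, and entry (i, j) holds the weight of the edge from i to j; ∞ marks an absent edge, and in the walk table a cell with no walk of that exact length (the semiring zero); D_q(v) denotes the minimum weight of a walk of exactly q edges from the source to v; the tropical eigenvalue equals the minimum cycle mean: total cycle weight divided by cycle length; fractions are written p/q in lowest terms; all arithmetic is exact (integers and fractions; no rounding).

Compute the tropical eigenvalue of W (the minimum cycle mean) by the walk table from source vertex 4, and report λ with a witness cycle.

q=0: [∞, ∞, ∞, ∞, 0, ∞]
q=1: [∞, 0, -7, 1, 18, 9]
q=2: [0, 2, 11, 5, 12, -6]
q=3: [-4, -11, 5, 7, -8, -4]
q=4: [-2, -9, -15, -7, -12, -17]
q=5: [-15, -22, -19, -11, -10, -15]
q=6: [-13, -20, -17, -17, -23, -28]
Optimal cycle mean attained by: cycle 1->5->1, total (-6) + (-5), length 2.
Answer: λ = -11/2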